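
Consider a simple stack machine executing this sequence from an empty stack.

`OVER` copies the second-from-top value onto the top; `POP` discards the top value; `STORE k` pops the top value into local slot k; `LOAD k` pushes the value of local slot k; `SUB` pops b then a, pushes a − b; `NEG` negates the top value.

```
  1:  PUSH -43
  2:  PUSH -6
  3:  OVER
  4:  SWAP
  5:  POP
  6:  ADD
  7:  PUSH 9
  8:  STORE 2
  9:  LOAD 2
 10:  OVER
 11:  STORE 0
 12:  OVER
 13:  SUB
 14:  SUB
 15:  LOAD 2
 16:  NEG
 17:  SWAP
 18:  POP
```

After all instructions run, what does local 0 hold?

-86

PUSH -43 -> -43
PUSH -6  -> -43 -6
OVER     -> -43 -6 -43
SWAP     -> -43 -43 -6
POP      -> -43 -43
ADD      -> -86
PUSH 9   -> -86 9
STORE 2  -> -86
LOAD 2   -> -86 9
OVER     -> -86 9 -86
STORE 0  -> -86 9
OVER     -> -86 9 -86
SUB      -> -86 95
SUB      -> -181
LOAD 2   -> -181 9
NEG      -> -181 -9
SWAP     -> -9 -181
POP      -> -9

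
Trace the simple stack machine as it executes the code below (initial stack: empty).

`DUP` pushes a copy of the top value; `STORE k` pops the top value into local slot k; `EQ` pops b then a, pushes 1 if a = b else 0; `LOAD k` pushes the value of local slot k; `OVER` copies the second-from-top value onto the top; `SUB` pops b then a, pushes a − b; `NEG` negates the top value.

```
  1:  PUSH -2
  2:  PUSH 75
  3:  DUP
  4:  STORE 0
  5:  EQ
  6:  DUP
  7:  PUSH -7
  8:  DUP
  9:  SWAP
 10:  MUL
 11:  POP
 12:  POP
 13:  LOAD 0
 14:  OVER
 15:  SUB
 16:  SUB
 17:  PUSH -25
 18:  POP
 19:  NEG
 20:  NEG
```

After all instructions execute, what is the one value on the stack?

-75

PUSH -2  → -2
PUSH 75  → -2 75
DUP      → -2 75 75
STORE 0  → -2 75
EQ       → 0
DUP      → 0 0
PUSH -7  → 0 0 -7
DUP      → 0 0 -7 -7
SWAP     → 0 0 -7 -7
MUL      → 0 0 49
POP      → 0 0
POP      → 0
LOAD 0   → 0 75
OVER     → 0 75 0
SUB      → 0 75
SUB      → -75
PUSH -25 → -75 -25
POP      → -75
NEG      → 75
NEG      → -75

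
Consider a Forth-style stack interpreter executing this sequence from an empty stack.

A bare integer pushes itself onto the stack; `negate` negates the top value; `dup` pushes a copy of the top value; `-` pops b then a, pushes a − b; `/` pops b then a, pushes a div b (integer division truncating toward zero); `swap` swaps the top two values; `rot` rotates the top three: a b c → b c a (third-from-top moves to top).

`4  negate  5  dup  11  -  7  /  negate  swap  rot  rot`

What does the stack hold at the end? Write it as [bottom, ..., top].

4      → 4
negate → -4
5      → -4 5
dup    → -4 5 5
11     → -4 5 5 11
-      → -4 5 -6
7      → -4 5 -6 7
/      → -4 5 0
negate → -4 5 0
swap   → -4 0 5
rot    → 0 5 -4
rot    → 5 -4 0

[5, -4, 0]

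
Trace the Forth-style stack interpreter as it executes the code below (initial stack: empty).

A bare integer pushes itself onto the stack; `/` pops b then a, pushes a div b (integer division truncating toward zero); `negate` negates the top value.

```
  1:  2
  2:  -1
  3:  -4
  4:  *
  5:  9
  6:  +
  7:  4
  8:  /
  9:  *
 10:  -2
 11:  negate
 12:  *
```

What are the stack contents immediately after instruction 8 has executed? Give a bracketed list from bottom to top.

2   2
-1  2 -1
-4  2 -1 -4
*   2 4
9   2 4 9
+   2 13
4   2 13 4
/   2 3

[2, 3]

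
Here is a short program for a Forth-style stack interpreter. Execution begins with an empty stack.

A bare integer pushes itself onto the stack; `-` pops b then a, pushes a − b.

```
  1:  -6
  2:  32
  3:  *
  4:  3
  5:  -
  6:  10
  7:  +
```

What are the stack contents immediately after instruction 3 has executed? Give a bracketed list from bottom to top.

-6 : -6
32 : -6 32
*  : -192

[-192]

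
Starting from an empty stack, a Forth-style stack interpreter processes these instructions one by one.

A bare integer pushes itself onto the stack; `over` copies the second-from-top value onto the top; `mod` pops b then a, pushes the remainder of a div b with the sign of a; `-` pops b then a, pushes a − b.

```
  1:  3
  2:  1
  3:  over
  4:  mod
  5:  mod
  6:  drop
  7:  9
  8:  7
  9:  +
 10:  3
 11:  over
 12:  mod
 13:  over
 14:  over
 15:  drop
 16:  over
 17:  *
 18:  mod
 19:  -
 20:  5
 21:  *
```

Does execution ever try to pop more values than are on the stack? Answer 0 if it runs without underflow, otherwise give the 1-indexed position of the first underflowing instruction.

0

3     3
1     3 1
over  3 1 3
mod   3 1
mod   0
drop  (empty)
9     9
7     9 7
+     16
3     16 3
over  16 3 16
mod   16 3
over  16 3 16
over  16 3 16 3
drop  16 3 16
over  16 3 16 3
*     16 3 48
mod   16 3
-     13
5     13 5
*     65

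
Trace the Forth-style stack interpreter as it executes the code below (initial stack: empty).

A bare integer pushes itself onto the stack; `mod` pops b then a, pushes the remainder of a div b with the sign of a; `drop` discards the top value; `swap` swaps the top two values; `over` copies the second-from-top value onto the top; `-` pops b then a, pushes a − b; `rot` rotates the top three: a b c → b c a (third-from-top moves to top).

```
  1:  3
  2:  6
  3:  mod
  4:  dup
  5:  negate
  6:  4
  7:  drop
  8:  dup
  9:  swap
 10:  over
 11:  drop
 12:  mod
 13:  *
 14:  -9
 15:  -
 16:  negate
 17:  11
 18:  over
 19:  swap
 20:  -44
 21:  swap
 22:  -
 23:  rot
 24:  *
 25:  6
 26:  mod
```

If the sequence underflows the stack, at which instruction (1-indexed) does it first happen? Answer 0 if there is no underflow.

3      : [3]
6      : [3, 6]
mod    : [3]
dup    : [3, 3]
negate : [3, -3]
4      : [3, -3, 4]
drop   : [3, -3]
dup    : [3, -3, -3]
swap   : [3, -3, -3]
over   : [3, -3, -3, -3]
drop   : [3, -3, -3]
mod    : [3, 0]
*      : [0]
-9     : [0, -9]
-      : [9]
negate : [-9]
11     : [-9, 11]
over   : [-9, 11, -9]
swap   : [-9, -9, 11]
-44    : [-9, -9, 11, -44]
swap   : [-9, -9, -44, 11]
-      : [-9, -9, -55]
rot    : [-9, -55, -9]
*      : [-9, 495]
6      : [-9, 495, 6]
mod    : [-9, 3]

0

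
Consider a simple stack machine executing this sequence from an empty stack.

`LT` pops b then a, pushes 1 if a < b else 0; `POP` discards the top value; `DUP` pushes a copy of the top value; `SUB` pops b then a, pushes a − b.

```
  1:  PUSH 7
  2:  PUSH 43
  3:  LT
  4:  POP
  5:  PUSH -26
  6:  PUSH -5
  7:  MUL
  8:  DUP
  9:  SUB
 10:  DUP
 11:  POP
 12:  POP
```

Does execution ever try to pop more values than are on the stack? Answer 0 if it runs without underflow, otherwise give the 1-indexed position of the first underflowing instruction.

PUSH 7   -> 7
PUSH 43  -> 7 43
LT       -> 1
POP      -> (empty)
PUSH -26 -> -26
PUSH -5  -> -26 -5
MUL      -> 130
DUP      -> 130 130
SUB      -> 0
DUP      -> 0 0
POP      -> 0
POP      -> (empty)

0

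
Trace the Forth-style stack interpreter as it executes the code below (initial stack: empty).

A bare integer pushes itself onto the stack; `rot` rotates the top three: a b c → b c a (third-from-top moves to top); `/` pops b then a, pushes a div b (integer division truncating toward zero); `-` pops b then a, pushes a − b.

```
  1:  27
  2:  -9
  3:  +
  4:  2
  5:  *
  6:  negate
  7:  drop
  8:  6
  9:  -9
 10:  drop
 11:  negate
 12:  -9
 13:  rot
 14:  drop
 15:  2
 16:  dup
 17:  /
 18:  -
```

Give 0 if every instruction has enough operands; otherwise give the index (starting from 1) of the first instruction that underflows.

13

27     → [27]
-9     → [27, -9]
+      → [18]
2      → [18, 2]
*      → [36]
negate → [-36]
drop   → []
6      → [6]
-9     → [6, -9]
drop   → [6]
negate → [-6]
-9     → [-6, -9]
rot  — needs 3 operands, stack has 2 → underflow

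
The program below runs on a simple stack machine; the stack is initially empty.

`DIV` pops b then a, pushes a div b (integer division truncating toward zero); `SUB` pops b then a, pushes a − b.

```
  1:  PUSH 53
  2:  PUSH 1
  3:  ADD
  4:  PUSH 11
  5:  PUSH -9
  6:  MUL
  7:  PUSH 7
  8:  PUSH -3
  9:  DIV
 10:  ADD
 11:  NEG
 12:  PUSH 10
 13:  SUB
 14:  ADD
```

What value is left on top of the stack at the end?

145

PUSH 53 -> 53
PUSH 1  -> 53 1
ADD     -> 54
PUSH 11 -> 54 11
PUSH -9 -> 54 11 -9
MUL     -> 54 -99
PUSH 7  -> 54 -99 7
PUSH -3 -> 54 -99 7 -3
DIV     -> 54 -99 -2
ADD     -> 54 -101
NEG     -> 54 101
PUSH 10 -> 54 101 10
SUB     -> 54 91
ADD     -> 145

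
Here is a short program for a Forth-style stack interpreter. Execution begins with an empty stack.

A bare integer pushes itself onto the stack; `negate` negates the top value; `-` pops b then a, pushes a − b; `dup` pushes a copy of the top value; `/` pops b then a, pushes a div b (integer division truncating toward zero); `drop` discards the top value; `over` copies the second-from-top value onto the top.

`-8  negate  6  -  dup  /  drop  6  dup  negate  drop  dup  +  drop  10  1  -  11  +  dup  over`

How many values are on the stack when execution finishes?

-8     → [-8]
negate → [8]
6      → [8, 6]
-      → [2]
dup    → [2, 2]
/      → [1]
drop   → []
6      → [6]
dup    → [6, 6]
negate → [6, -6]
drop   → [6]
dup    → [6, 6]
+      → [12]
drop   → []
10     → [10]
1      → [10, 1]
-      → [9]
11     → [9, 11]
+      → [20]
dup    → [20, 20]
over   → [20, 20, 20]

3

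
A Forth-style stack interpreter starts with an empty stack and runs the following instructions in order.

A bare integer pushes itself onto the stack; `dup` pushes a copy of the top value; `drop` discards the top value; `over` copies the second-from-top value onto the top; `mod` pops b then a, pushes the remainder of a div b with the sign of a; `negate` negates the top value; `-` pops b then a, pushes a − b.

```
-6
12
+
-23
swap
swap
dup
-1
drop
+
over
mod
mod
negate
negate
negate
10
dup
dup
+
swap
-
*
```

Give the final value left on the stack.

-6     -> [-6]
12     -> [-6, 12]
+      -> [6]
-23    -> [6, -23]
swap   -> [-23, 6]
swap   -> [6, -23]
dup    -> [6, -23, -23]
-1     -> [6, -23, -23, -1]
drop   -> [6, -23, -23]
+      -> [6, -46]
over   -> [6, -46, 6]
mod    -> [6, -4]
mod    -> [2]
negate -> [-2]
negate -> [2]
negate -> [-2]
10     -> [-2, 10]
dup    -> [-2, 10, 10]
dup    -> [-2, 10, 10, 10]
+      -> [-2, 10, 20]
swap   -> [-2, 20, 10]
-      -> [-2, 10]
*      -> [-20]

-20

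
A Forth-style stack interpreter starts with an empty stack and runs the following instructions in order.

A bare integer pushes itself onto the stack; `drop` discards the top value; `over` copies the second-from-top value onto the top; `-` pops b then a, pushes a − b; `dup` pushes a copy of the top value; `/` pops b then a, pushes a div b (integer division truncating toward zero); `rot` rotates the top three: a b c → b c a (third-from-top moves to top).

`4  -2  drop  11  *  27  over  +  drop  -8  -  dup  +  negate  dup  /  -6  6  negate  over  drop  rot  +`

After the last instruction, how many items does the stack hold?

2

4      → [4]
-2     → [4, -2]
drop   → [4]
11     → [4, 11]
*      → [44]
27     → [44, 27]
over   → [44, 27, 44]
+      → [44, 71]
drop   → [44]
-8     → [44, -8]
-      → [52]
dup    → [52, 52]
+      → [104]
negate → [-104]
dup    → [-104, -104]
/      → [1]
-6     → [1, -6]
6      → [1, -6, 6]
negate → [1, -6, -6]
over   → [1, -6, -6, -6]
drop   → [1, -6, -6]
rot    → [-6, -6, 1]
+      → [-6, -5]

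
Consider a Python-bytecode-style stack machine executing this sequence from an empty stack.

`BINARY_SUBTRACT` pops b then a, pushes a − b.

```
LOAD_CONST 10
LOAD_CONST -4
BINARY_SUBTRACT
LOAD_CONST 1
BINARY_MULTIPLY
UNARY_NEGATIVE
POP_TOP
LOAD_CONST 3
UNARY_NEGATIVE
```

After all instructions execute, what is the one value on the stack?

LOAD_CONST 10   -> [10]
LOAD_CONST -4   -> [10, -4]
BINARY_SUBTRACT -> [14]
LOAD_CONST 1    -> [14, 1]
BINARY_MULTIPLY -> [14]
UNARY_NEGATIVE  -> [-14]
POP_TOP         -> []
LOAD_CONST 3    -> [3]
UNARY_NEGATIVE  -> [-3]

-3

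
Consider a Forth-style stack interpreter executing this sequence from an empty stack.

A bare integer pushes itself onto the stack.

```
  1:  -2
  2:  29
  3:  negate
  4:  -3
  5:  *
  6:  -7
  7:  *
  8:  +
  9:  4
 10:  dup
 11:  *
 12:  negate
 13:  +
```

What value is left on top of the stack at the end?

-2      [-2]
29      [-2, 29]
negate  [-2, -29]
-3      [-2, -29, -3]
*       [-2, 87]
-7      [-2, 87, -7]
*       [-2, -609]
+       [-611]
4       [-611, 4]
dup     [-611, 4, 4]
*       [-611, 16]
negate  [-611, -16]
+       [-627]

-627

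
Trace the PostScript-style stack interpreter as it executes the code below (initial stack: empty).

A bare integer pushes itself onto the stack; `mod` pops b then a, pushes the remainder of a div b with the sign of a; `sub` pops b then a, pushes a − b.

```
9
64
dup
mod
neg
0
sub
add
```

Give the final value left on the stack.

9

9   : 9
64  : 9 64
dup : 9 64 64
mod : 9 0
neg : 9 0
0   : 9 0 0
sub : 9 0
add : 9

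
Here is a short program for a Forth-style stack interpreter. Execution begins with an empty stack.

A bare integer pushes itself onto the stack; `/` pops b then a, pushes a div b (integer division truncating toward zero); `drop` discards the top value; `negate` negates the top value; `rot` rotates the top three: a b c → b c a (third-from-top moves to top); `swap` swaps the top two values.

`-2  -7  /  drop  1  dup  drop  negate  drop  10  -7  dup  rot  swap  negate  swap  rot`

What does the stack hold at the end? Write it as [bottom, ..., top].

-2     → -2
-7     → -2 -7
/      → 0
drop   → (empty)
1      → 1
dup    → 1 1
drop   → 1
negate → -1
drop   → (empty)
10     → 10
-7     → 10 -7
dup    → 10 -7 -7
rot    → -7 -7 10
swap   → -7 10 -7
negate → -7 10 7
swap   → -7 7 10
rot    → 7 10 -7

[7, 10, -7]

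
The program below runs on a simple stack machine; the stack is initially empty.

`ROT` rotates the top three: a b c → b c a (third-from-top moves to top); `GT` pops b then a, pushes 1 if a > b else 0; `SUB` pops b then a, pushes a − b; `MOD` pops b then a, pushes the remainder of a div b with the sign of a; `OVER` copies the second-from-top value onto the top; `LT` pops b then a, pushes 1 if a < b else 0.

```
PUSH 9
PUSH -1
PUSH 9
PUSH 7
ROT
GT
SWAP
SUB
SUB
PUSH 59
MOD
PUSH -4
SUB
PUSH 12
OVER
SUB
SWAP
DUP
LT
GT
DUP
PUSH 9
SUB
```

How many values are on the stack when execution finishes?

2

PUSH 9  → 9
PUSH -1 → 9 -1
PUSH 9  → 9 -1 9
PUSH 7  → 9 -1 9 7
ROT     → 9 9 7 -1
GT      → 9 9 1
SWAP    → 9 1 9
SUB     → 9 -8
SUB     → 17
PUSH 59 → 17 59
MOD     → 17
PUSH -4 → 17 -4
SUB     → 21
PUSH 12 → 21 12
OVER    → 21 12 21
SUB     → 21 -9
SWAP    → -9 21
DUP     → -9 21 21
LT      → -9 0
GT      → 0
DUP     → 0 0
PUSH 9  → 0 0 9
SUB     → 0 -9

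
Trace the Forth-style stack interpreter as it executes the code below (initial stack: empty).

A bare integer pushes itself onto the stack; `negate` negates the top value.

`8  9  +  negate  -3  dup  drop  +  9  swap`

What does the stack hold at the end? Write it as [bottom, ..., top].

8      → [8]
9      → [8, 9]
+      → [17]
negate → [-17]
-3     → [-17, -3]
dup    → [-17, -3, -3]
drop   → [-17, -3]
+      → [-20]
9      → [-20, 9]
swap   → [9, -20]

[9, -20]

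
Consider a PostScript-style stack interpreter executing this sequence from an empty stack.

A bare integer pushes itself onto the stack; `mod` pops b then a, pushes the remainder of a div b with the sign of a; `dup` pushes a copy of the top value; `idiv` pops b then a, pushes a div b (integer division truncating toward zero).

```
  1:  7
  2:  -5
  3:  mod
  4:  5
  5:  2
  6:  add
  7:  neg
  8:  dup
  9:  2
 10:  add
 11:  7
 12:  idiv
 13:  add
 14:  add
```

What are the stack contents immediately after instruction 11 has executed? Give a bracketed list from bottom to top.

7   -> [7]
-5  -> [7, -5]
mod -> [2]
5   -> [2, 5]
2   -> [2, 5, 2]
add -> [2, 7]
neg -> [2, -7]
dup -> [2, -7, -7]
2   -> [2, -7, -7, 2]
add -> [2, -7, -5]
7   -> [2, -7, -5, 7]

[2, -7, -5, 7]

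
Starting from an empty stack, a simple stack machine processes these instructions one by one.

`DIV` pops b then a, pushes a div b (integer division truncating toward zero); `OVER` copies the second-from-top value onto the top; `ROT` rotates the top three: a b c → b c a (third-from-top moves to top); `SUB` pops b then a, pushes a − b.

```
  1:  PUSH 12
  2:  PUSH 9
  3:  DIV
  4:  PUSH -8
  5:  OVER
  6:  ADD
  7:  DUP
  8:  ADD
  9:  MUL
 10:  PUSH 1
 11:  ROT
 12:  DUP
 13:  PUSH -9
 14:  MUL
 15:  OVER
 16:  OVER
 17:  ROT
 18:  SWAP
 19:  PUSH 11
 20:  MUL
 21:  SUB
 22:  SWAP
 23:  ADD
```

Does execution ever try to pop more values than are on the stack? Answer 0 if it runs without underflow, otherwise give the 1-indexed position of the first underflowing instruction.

PUSH 12 → 12
PUSH 9  → 12 9
DIV     → 1
PUSH -8 → 1 -8
OVER    → 1 -8 1
ADD     → 1 -7
DUP     → 1 -7 -7
ADD     → 1 -14
MUL     → -14
PUSH 1  → -14 1
ROT  — needs 3 operands, stack has 2 → underflow

11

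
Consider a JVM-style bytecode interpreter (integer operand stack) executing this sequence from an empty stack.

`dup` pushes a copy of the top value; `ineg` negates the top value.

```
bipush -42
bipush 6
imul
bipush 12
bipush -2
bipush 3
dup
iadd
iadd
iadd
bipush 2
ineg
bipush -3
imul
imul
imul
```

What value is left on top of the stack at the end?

-24192

bipush -42  -42
bipush 6    -42 6
imul        -252
bipush 12   -252 12
bipush -2   -252 12 -2
bipush 3    -252 12 -2 3
dup         -252 12 -2 3 3
iadd        -252 12 -2 6
iadd        -252 12 4
iadd        -252 16
bipush 2    -252 16 2
ineg        -252 16 -2
bipush -3   -252 16 -2 -3
imul        -252 16 6
imul        -252 96
imul        -24192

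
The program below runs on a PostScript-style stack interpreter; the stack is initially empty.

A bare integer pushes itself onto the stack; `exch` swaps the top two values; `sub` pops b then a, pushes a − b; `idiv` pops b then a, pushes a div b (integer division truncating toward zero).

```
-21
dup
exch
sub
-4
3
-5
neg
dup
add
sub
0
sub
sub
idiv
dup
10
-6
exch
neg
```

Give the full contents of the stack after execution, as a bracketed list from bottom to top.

-21  -> [-21]
dup  -> [-21, -21]
exch -> [-21, -21]
sub  -> [0]
-4   -> [0, -4]
3    -> [0, -4, 3]
-5   -> [0, -4, 3, -5]
neg  -> [0, -4, 3, 5]
dup  -> [0, -4, 3, 5, 5]
add  -> [0, -4, 3, 10]
sub  -> [0, -4, -7]
0    -> [0, -4, -7, 0]
sub  -> [0, -4, -7]
sub  -> [0, 3]
idiv -> [0]
dup  -> [0, 0]
10   -> [0, 0, 10]
-6   -> [0, 0, 10, -6]
exch -> [0, 0, -6, 10]
neg  -> [0, 0, -6, -10]

[0, 0, -6, -10]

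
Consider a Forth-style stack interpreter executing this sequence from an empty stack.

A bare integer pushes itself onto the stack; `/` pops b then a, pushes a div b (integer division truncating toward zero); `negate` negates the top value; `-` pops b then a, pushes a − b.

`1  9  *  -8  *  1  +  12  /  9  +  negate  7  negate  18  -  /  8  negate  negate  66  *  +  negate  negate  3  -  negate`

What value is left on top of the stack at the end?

-525

1      : 1
9      : 1 9
*      : 9
-8     : 9 -8
*      : -72
1      : -72 1
+      : -71
12     : -71 12
/      : -5
9      : -5 9
+      : 4
negate : -4
7      : -4 7
negate : -4 -7
18     : -4 -7 18
-      : -4 -25
/      : 0
8      : 0 8
negate : 0 -8
negate : 0 8
66     : 0 8 66
*      : 0 528
+      : 528
negate : -528
negate : 528
3      : 528 3
-      : 525
negate : -525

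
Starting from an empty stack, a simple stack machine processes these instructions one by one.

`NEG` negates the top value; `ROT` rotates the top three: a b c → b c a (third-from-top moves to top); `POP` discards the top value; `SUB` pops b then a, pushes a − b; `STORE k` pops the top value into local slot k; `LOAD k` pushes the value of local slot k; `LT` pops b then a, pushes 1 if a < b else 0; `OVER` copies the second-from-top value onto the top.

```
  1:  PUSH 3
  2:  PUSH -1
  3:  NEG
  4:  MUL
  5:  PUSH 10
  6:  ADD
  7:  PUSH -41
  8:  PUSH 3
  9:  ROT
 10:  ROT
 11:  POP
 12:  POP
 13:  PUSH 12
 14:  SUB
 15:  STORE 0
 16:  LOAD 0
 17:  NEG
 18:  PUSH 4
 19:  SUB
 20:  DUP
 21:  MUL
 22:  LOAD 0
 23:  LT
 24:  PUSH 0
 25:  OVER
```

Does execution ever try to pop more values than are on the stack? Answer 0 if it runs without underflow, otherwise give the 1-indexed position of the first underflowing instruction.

0

PUSH 3   : 3
PUSH -1  : 3 -1
NEG      : 3 1
MUL      : 3
PUSH 10  : 3 10
ADD      : 13
PUSH -41 : 13 -41
PUSH 3   : 13 -41 3
ROT      : -41 3 13
ROT      : 3 13 -41
POP      : 3 13
POP      : 3
PUSH 12  : 3 12
SUB      : -9
STORE 0  : (empty)
LOAD 0   : -9
NEG      : 9
PUSH 4   : 9 4
SUB      : 5
DUP      : 5 5
MUL      : 25
LOAD 0   : 25 -9
LT       : 0
PUSH 0   : 0 0
OVER     : 0 0 0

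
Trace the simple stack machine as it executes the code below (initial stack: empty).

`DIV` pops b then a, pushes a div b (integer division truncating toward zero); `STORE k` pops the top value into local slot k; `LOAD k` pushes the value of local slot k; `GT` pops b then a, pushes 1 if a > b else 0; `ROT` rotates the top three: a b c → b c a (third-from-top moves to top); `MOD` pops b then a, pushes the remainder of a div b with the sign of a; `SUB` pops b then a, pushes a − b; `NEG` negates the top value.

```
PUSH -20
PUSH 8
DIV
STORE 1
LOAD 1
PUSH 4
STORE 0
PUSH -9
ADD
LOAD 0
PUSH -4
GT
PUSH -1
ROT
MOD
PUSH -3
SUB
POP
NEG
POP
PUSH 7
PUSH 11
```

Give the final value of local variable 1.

-2

PUSH -20 -> [-20]
PUSH 8   -> [-20, 8]
DIV      -> [-2]
STORE 1  -> []
LOAD 1   -> [-2]
PUSH 4   -> [-2, 4]
STORE 0  -> [-2]
PUSH -9  -> [-2, -9]
ADD      -> [-11]
LOAD 0   -> [-11, 4]
PUSH -4  -> [-11, 4, -4]
GT       -> [-11, 1]
PUSH -1  -> [-11, 1, -1]
ROT      -> [1, -1, -11]
MOD      -> [1, -1]
PUSH -3  -> [1, -1, -3]
SUB      -> [1, 2]
POP      -> [1]
NEG      -> [-1]
POP      -> []
PUSH 7   -> [7]
PUSH 11  -> [7, 11]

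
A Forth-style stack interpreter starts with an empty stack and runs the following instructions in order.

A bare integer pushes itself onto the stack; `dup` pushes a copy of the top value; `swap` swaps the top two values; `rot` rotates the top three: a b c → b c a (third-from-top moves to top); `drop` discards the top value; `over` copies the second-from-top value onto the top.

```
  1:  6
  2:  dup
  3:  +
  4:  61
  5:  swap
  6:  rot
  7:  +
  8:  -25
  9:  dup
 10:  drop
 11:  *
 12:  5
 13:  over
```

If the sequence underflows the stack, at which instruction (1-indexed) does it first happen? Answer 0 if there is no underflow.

6     6
dup   6 6
+     12
61    12 61
swap  61 12
rot  — needs 3 operands, stack has 2 → underflow

6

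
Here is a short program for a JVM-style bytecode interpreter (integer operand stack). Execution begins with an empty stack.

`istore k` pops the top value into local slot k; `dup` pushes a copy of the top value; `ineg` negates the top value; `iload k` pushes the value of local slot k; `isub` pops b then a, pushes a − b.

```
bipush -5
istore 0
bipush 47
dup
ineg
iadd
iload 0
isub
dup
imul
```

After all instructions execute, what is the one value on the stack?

25

bipush -5 -> [-5]
istore 0  -> []
bipush 47 -> [47]
dup       -> [47, 47]
ineg      -> [47, -47]
iadd      -> [0]
iload 0   -> [0, -5]
isub      -> [5]
dup       -> [5, 5]
imul      -> [25]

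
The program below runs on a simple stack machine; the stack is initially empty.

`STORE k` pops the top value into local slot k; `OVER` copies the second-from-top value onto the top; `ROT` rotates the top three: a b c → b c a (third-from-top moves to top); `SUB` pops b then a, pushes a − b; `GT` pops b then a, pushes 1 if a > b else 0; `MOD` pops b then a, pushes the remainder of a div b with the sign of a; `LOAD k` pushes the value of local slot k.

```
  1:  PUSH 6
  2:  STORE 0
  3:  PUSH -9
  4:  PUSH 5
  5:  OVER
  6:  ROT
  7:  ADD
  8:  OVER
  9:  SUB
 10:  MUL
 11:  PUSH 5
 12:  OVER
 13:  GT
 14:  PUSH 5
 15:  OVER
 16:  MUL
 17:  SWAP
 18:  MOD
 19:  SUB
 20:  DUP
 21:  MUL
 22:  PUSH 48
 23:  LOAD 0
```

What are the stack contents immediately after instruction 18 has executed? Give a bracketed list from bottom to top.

[-115, 0]

PUSH 6  -> 6
STORE 0 -> (empty)
PUSH -9 -> -9
PUSH 5  -> -9 5
OVER    -> -9 5 -9
ROT     -> 5 -9 -9
ADD     -> 5 -18
OVER    -> 5 -18 5
SUB     -> 5 -23
MUL     -> -115
PUSH 5  -> -115 5
OVER    -> -115 5 -115
GT      -> -115 1
PUSH 5  -> -115 1 5
OVER    -> -115 1 5 1
MUL     -> -115 1 5
SWAP    -> -115 5 1
MOD     -> -115 0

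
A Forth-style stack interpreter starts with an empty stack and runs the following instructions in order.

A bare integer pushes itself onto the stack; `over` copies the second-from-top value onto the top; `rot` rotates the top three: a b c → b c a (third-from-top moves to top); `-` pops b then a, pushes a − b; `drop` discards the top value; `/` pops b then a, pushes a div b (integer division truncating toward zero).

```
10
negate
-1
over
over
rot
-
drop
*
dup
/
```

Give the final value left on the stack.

10     → [10]
negate → [-10]
-1     → [-10, -1]
over   → [-10, -1, -10]
over   → [-10, -1, -10, -1]
rot    → [-10, -10, -1, -1]
-      → [-10, -10, 0]
drop   → [-10, -10]
*      → [100]
dup    → [100, 100]
/      → [1]

1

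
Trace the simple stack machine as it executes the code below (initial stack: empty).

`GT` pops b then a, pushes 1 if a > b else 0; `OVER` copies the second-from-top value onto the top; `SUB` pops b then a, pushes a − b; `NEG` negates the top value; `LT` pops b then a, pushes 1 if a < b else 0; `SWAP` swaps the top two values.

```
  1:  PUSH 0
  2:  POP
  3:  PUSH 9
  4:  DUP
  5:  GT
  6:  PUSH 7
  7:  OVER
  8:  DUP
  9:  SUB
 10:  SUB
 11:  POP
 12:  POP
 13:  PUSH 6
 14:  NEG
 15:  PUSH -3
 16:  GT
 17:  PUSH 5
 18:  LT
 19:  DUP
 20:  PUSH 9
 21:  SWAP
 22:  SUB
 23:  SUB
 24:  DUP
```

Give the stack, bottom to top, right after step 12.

[]

PUSH 0 -> [0]
POP    -> []
PUSH 9 -> [9]
DUP    -> [9, 9]
GT     -> [0]
PUSH 7 -> [0, 7]
OVER   -> [0, 7, 0]
DUP    -> [0, 7, 0, 0]
SUB    -> [0, 7, 0]
SUB    -> [0, 7]
POP    -> [0]
POP    -> []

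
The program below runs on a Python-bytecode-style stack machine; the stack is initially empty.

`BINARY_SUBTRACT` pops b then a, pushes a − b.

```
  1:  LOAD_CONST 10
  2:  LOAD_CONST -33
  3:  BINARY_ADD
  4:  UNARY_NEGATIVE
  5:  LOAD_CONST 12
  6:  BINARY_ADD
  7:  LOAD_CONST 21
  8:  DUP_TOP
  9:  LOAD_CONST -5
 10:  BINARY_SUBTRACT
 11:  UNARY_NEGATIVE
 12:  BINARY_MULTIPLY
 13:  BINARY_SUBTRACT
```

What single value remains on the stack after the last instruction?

LOAD_CONST 10   -> 10
LOAD_CONST -33  -> 10 -33
BINARY_ADD      -> -23
UNARY_NEGATIVE  -> 23
LOAD_CONST 12   -> 23 12
BINARY_ADD      -> 35
LOAD_CONST 21   -> 35 21
DUP_TOP         -> 35 21 21
LOAD_CONST -5   -> 35 21 21 -5
BINARY_SUBTRACT -> 35 21 26
UNARY_NEGATIVE  -> 35 21 -26
BINARY_MULTIPLY -> 35 -546
BINARY_SUBTRACT -> 581

581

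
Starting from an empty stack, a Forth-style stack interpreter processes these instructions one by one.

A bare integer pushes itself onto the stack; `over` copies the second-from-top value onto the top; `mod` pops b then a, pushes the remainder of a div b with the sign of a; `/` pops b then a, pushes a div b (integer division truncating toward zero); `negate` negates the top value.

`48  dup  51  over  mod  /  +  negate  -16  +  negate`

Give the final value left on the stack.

80

48     : 48
dup    : 48 48
51     : 48 48 51
over   : 48 48 51 48
mod    : 48 48 3
/      : 48 16
+      : 64
negate : -64
-16    : -64 -16
+      : -80
negate : 80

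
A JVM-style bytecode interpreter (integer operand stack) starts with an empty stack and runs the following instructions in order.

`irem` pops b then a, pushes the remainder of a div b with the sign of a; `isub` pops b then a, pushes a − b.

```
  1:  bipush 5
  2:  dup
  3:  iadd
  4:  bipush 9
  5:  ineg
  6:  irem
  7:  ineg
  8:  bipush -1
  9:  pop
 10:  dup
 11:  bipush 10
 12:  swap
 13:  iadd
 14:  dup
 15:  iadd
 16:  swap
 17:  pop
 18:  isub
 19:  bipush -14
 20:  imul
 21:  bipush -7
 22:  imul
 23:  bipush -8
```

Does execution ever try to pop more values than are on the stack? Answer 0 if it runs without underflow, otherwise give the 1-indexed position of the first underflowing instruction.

bipush 5  : [5]
dup       : [5, 5]
iadd      : [10]
bipush 9  : [10, 9]
ineg      : [10, -9]
irem      : [1]
ineg      : [-1]
bipush -1 : [-1, -1]
pop       : [-1]
dup       : [-1, -1]
bipush 10 : [-1, -1, 10]
swap      : [-1, 10, -1]
iadd      : [-1, 9]
dup       : [-1, 9, 9]
iadd      : [-1, 18]
swap      : [18, -1]
pop       : [18]
isub  — needs 2 operands, stack has 1 → underflow

18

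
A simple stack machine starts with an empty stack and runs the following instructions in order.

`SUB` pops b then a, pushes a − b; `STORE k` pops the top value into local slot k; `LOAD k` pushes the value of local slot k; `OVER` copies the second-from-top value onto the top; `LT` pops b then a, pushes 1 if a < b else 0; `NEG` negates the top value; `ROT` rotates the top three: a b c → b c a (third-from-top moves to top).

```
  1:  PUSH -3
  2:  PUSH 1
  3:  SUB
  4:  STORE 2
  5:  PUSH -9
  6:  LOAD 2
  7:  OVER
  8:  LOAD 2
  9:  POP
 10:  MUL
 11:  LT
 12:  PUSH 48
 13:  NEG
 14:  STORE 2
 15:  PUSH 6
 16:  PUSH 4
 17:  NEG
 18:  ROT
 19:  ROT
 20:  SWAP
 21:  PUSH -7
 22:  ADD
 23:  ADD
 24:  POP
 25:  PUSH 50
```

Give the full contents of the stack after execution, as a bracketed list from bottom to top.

PUSH -3  -3
PUSH 1   -3 1
SUB      -4
STORE 2  (empty)
PUSH -9  -9
LOAD 2   -9 -4
OVER     -9 -4 -9
LOAD 2   -9 -4 -9 -4
POP      -9 -4 -9
MUL      -9 36
LT       1
PUSH 48  1 48
NEG      1 -48
STORE 2  1
PUSH 6   1 6
PUSH 4   1 6 4
NEG      1 6 -4
ROT      6 -4 1
ROT      -4 1 6
SWAP     -4 6 1
PUSH -7  -4 6 1 -7
ADD      -4 6 -6
ADD      -4 0
POP      -4
PUSH 50  -4 50

[-4, 50]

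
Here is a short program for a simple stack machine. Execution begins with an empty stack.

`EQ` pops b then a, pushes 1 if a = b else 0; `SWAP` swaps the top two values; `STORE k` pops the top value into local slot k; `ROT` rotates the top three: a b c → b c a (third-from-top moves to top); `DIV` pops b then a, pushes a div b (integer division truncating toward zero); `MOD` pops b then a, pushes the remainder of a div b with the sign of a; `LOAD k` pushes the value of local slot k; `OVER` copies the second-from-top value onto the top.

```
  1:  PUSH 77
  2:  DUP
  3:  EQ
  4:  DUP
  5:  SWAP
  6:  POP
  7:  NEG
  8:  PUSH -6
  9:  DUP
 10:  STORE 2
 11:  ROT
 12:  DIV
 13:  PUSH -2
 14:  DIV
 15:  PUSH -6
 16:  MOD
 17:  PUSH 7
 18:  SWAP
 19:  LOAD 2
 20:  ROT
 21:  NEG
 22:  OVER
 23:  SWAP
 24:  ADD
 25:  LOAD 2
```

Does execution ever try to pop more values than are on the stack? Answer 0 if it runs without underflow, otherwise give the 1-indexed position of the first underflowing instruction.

PUSH 77 -> 77
DUP     -> 77 77
EQ      -> 1
DUP     -> 1 1
SWAP    -> 1 1
POP     -> 1
NEG     -> -1
PUSH -6 -> -1 -6
DUP     -> -1 -6 -6
STORE 2 -> -1 -6
ROT  — needs 3 operands, stack has 2 → underflow

11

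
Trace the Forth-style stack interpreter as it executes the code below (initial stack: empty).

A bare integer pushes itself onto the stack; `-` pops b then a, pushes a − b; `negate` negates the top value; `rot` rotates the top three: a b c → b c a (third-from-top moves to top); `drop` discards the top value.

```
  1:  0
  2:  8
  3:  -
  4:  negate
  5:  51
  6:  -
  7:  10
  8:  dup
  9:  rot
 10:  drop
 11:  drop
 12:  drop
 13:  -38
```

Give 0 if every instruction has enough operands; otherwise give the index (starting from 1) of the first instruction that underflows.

0      -> 0
8      -> 0 8
-      -> -8
negate -> 8
51     -> 8 51
-      -> -43
10     -> -43 10
dup    -> -43 10 10
rot    -> 10 10 -43
drop   -> 10 10
drop   -> 10
drop   -> (empty)
-38    -> -38

0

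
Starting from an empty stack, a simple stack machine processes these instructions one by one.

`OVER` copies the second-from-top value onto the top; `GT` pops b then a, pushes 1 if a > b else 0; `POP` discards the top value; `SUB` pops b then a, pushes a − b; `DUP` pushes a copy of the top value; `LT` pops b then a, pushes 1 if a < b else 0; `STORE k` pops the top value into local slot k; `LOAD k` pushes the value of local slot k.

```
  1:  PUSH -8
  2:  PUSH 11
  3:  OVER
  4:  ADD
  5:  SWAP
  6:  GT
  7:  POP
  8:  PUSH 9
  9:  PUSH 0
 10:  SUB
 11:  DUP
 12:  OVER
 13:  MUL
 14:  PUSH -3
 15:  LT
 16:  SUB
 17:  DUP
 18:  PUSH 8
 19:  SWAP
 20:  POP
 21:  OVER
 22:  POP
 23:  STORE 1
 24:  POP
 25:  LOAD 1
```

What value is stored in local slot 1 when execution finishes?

PUSH -8 : -8
PUSH 11 : -8 11
OVER    : -8 11 -8
ADD     : -8 3
SWAP    : 3 -8
GT      : 1
POP     : (empty)
PUSH 9  : 9
PUSH 0  : 9 0
SUB     : 9
DUP     : 9 9
OVER    : 9 9 9
MUL     : 9 81
PUSH -3 : 9 81 -3
LT      : 9 0
SUB     : 9
DUP     : 9 9
PUSH 8  : 9 9 8
SWAP    : 9 8 9
POP     : 9 8
OVER    : 9 8 9
POP     : 9 8
STORE 1 : 9
POP     : (empty)
LOAD 1  : 8

8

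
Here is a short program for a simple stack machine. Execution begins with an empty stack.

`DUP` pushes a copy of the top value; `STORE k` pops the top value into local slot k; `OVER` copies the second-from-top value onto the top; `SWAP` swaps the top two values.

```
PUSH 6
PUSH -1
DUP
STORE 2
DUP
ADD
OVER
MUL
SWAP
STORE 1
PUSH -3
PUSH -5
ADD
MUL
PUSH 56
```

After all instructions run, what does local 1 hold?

PUSH 6  → 6
PUSH -1 → 6 -1
DUP     → 6 -1 -1
STORE 2 → 6 -1
DUP     → 6 -1 -1
ADD     → 6 -2
OVER    → 6 -2 6
MUL     → 6 -12
SWAP    → -12 6
STORE 1 → -12
PUSH -3 → -12 -3
PUSH -5 → -12 -3 -5
ADD     → -12 -8
MUL     → 96
PUSH 56 → 96 56

6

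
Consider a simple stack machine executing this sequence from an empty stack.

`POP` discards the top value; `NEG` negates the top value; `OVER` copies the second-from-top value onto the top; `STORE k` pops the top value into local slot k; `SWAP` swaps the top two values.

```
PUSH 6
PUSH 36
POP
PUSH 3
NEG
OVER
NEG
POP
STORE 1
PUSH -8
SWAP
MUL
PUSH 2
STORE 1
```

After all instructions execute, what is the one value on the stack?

PUSH 6  → [6]
PUSH 36 → [6, 36]
POP     → [6]
PUSH 3  → [6, 3]
NEG     → [6, -3]
OVER    → [6, -3, 6]
NEG     → [6, -3, -6]
POP     → [6, -3]
STORE 1 → [6]
PUSH -8 → [6, -8]
SWAP    → [-8, 6]
MUL     → [-48]
PUSH 2  → [-48, 2]
STORE 1 → [-48]

-48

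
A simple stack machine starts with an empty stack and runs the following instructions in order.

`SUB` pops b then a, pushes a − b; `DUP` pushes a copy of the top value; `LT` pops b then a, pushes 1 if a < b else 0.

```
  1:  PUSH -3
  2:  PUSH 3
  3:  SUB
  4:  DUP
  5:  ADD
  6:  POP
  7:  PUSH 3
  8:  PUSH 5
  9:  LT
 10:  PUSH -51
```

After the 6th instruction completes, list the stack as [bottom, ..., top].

PUSH -3  -3
PUSH 3   -3 3
SUB      -6
DUP      -6 -6
ADD      -12
POP      (empty)

[]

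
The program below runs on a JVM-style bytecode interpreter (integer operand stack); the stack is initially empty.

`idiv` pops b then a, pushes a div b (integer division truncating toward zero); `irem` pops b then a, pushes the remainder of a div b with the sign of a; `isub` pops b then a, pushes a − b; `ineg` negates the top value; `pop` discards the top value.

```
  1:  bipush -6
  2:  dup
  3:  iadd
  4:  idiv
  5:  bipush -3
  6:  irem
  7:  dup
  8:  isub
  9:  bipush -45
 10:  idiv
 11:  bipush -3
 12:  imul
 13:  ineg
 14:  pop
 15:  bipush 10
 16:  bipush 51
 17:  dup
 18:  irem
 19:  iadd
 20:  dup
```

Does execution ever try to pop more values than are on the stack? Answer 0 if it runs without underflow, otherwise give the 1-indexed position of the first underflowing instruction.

4

bipush -6 : [-6]
dup       : [-6, -6]
iadd      : [-12]
idiv  — needs 2 operands, stack has 1 → underflow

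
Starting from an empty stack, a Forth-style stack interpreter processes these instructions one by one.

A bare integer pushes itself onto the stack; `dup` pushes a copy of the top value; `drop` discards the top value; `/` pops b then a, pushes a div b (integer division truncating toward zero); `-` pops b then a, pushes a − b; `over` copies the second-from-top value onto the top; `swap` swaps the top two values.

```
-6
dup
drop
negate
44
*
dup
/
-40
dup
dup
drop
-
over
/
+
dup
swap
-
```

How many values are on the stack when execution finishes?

-6     : -6
dup    : -6 -6
drop   : -6
negate : 6
44     : 6 44
*      : 264
dup    : 264 264
/      : 1
-40    : 1 -40
dup    : 1 -40 -40
dup    : 1 -40 -40 -40
drop   : 1 -40 -40
-      : 1 0
over   : 1 0 1
/      : 1 0
+      : 1
dup    : 1 1
swap   : 1 1
-      : 0

1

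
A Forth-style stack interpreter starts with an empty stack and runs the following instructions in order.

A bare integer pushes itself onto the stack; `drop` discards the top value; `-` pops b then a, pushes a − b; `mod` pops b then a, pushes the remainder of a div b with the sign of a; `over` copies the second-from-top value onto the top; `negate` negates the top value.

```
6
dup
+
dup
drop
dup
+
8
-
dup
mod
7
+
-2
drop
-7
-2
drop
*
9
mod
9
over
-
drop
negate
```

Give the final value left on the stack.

4

6      -> [6]
dup    -> [6, 6]
+      -> [12]
dup    -> [12, 12]
drop   -> [12]
dup    -> [12, 12]
+      -> [24]
8      -> [24, 8]
-      -> [16]
dup    -> [16, 16]
mod    -> [0]
7      -> [0, 7]
+      -> [7]
-2     -> [7, -2]
drop   -> [7]
-7     -> [7, -7]
-2     -> [7, -7, -2]
drop   -> [7, -7]
*      -> [-49]
9      -> [-49, 9]
mod    -> [-4]
9      -> [-4, 9]
over   -> [-4, 9, -4]
-      -> [-4, 13]
drop   -> [-4]
negate -> [4]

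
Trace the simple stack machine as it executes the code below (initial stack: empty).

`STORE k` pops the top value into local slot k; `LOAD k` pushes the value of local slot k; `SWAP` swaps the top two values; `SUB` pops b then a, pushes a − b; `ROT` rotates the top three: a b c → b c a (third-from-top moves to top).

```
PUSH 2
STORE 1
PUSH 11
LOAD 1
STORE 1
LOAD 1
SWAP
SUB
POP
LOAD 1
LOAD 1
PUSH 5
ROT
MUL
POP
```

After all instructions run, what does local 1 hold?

2

PUSH 2   [2]
STORE 1  []
PUSH 11  [11]
LOAD 1   [11, 2]
STORE 1  [11]
LOAD 1   [11, 2]
SWAP     [2, 11]
SUB      [-9]
POP      []
LOAD 1   [2]
LOAD 1   [2, 2]
PUSH 5   [2, 2, 5]
ROT      [2, 5, 2]
MUL      [2, 10]
POP      [2]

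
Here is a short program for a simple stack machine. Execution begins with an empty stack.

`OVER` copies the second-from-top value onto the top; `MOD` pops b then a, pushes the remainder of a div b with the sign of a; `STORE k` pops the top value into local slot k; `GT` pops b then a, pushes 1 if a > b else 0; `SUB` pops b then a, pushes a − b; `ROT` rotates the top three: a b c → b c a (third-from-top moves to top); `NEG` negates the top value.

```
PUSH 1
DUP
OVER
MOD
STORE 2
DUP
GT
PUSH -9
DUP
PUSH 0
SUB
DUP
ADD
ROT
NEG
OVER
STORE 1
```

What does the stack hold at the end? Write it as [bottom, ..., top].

[-9, -18, 0]

PUSH 1  → [1]
DUP     → [1, 1]
OVER    → [1, 1, 1]
MOD     → [1, 0]
STORE 2 → [1]
DUP     → [1, 1]
GT      → [0]
PUSH -9 → [0, -9]
DUP     → [0, -9, -9]
PUSH 0  → [0, -9, -9, 0]
SUB     → [0, -9, -9]
DUP     → [0, -9, -9, -9]
ADD     → [0, -9, -18]
ROT     → [-9, -18, 0]
NEG     → [-9, -18, 0]
OVER    → [-9, -18, 0, -18]
STORE 1 → [-9, -18, 0]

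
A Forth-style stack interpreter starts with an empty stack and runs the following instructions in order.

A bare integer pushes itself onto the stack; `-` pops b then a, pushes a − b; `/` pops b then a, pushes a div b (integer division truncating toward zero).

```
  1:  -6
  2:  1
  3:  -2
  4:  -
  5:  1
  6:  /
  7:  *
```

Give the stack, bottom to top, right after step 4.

[-6, 3]

-6  -6
1   -6 1
-2  -6 1 -2
-   -6 3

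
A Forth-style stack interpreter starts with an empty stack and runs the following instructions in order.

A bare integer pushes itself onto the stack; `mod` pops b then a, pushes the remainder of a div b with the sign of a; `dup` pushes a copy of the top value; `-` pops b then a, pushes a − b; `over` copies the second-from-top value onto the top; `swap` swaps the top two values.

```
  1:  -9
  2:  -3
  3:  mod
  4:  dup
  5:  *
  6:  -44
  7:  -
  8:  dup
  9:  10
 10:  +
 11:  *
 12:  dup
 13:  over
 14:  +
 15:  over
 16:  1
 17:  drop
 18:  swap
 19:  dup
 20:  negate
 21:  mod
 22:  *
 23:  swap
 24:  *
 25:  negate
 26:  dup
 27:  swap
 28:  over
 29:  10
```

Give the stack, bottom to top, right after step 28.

[0, 0, 0]

-9     -> [-9]
-3     -> [-9, -3]
mod    -> [0]
dup    -> [0, 0]
*      -> [0]
-44    -> [0, -44]
-      -> [44]
dup    -> [44, 44]
10     -> [44, 44, 10]
+      -> [44, 54]
*      -> [2376]
dup    -> [2376, 2376]
over   -> [2376, 2376, 2376]
+      -> [2376, 4752]
over   -> [2376, 4752, 2376]
1      -> [2376, 4752, 2376, 1]
drop   -> [2376, 4752, 2376]
swap   -> [2376, 2376, 4752]
dup    -> [2376, 2376, 4752, 4752]
negate -> [2376, 2376, 4752, -4752]
mod    -> [2376, 2376, 0]
*      -> [2376, 0]
swap   -> [0, 2376]
*      -> [0]
negate -> [0]
dup    -> [0, 0]
swap   -> [0, 0]
over   -> [0, 0, 0]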